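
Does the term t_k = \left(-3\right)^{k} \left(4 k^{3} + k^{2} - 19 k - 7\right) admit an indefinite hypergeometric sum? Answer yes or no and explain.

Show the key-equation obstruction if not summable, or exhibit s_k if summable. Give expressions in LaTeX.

Yes. s_k = \left(-3\right)^{k} \left(- k^{3} + 2 k^{2} + 4 k - 2\right).

Ratio r(k) = 3*(-4*k**3 - 13*k**2 + 5*k + 21)/(4*k**3 + k**2 - 19*k - 7).
Gosper form: A/B · C(k+1)/C(k) with A=-3, B=1, C=k**3 + k**2/4 - 19*k/4 - 7/4.
f must satisfy (-3)·f(k+1) − (1)·f(k) = k**3 + k**2/4 - 19*k/4 - 7/4.
d = 3 from the (0,0,3) case.
A polynomial solution: f(k) = -(k**3 - 2*k**2 - 4*k + 2)/4.
So s_k = (B(k−1)f/C)·t_k = (-(k**3 - 2*k**2 - 4*k + 2)/(4*k**3 + k**2 - 19*k - 7))·t_k = (-3)**k*(-k**3 + 2*k**2 + 4*k - 2).
Δs = (-3)**k*(4*k**3 + k**2 - 19*k - 7), as required.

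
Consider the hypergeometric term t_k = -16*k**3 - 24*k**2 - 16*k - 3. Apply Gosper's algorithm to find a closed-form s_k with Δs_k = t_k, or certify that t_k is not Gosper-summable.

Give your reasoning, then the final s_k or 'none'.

Step 1: r(k) = (16*k**3 + 72*k**2 + 112*k + 59)/(16*k**3 + 24*k**2 + 16*k + 3).
A = 1, B = 1, C = k**3 + 3*k**2/2 + k + 3/16.
Set up (1)·f(k+1) − (1)·f(k) − (k**3 + 3*k**2/2 + k + 3/16) = 0.
From deg A=0, deg B=0, deg C=3: d=4.
Solving with deg f ≤ 4: f(k) = k*(4*k**3 - 1)/16.
Get s_k = R·t_k = -4*k**4 + k with R(k) = B(k−1)f(k)/C(k) = k*(4*k**3 - 1)/(16*k**3 + 24*k**2 + 16*k + 3).
Δs = 4*k**4 - 4*(k + 1)**4 + 1, as required.

s_k = -4*k**4 + k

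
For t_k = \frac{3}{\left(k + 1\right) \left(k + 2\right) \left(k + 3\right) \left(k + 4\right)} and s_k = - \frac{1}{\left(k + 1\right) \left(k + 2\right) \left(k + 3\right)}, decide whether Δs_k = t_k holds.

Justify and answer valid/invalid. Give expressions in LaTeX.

valid (s_(k+1) − s_k reduces to t_k)

s_(k+1) = -1/((k + 2)*(k + 3)*(k + 4))
s_(k+1) − s_k = 3/((k + 1)*(k + 2)*(k + 3)*(k + 4))
(s_(k+1) − s_k) − t_k = 0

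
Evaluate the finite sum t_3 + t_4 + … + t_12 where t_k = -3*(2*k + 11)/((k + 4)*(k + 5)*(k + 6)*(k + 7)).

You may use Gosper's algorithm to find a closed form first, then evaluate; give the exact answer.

r(k) = (k + 4)*(2*k + 13)/((k + 8)*(2*k + 11)) after simplifying.
Factor: A=k + 4; B=k + 8; C=k + 11/2.
f must satisfy (k + 4)·f(k+1) − (k + 7)·f(k) = k + 11/2.
Bound: deg f ≤ 3.
Match coefficients ⇒ f(k) = k*(k + 5)*(k + 10)/48.
So s_k = (B(k−1)f/C)·t_k = (k*(k + 5)*(k + 7)*(k + 10)/(24*(2*k + 11)))·t_k = k*(-k - 10)/(8*(k**2 + 10*k + 24)).
Verify: 3*(-2*k - 11)/(k**4 + 22*k**3 + 179*k**2 + 638*k + 840) matches t_k.
Σ_(k=3)^(12) t_k = s_(13) − s_(3) = -299/2584 − (-13/168) = -260/6783.

Σ = -260/6783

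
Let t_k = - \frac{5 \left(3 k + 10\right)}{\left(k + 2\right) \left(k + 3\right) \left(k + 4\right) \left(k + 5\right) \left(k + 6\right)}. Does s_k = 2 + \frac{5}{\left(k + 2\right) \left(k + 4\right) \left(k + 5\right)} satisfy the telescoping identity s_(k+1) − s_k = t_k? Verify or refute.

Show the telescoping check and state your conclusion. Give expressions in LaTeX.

s_(k+1) = 2 + 5/((k + 3)*(k + 5)*(k + 6))
s_(k+1) − s_k = 5*(-3*k - 10)/(k**5 + 20*k**4 + 155*k**3 + 580*k**2 + 1044*k + 720)
(s_(k+1) − s_k) − t_k = 0

Valid — Δs_k = t_k.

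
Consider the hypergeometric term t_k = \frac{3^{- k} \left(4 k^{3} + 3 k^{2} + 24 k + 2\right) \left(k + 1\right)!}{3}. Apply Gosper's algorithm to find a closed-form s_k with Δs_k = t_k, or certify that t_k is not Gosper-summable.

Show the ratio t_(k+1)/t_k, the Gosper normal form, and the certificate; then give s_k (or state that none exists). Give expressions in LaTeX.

t_(k+1)/t_k = (4*k**4 + 23*k**3 + 72*k**2 + 117*k + 66)/(3*(4*k**3 + 3*k**2 + 24*k + 2)).
Factor: A=k/3 + 2/3; B=1; C=k**3 + 3*k**2/4 + 6*k + 1/2.
f must satisfy (k/3 + 2/3)·f(k+1) − (1)·f(k) = k**3 + 3*k**2/4 + 6*k + 1/2.
Degrees (1,0,3) ⇒ d ≤ 2.
Solve for f: f(k) = 3*(4*k**2 - k + 4)/4 (degree 2 ≤ 2).
Then R = B(k−1)f/C = 3*(4*k**2 - k + 4)/(4*k**3 + 3*k**2 + 24*k + 2), so s_k = R(k)·t_k = (4*k**2 - k + 4)*factorial(k + 1)/3**k.
Check: Δs_k = (4*k**3 + 3*k**2 + 24*k + 2)*factorial(k + 1)/(3*3**k). ✓

s_k = 3^{- k} \left(4 k^{2} - k + 4\right) \left(k + 1\right)!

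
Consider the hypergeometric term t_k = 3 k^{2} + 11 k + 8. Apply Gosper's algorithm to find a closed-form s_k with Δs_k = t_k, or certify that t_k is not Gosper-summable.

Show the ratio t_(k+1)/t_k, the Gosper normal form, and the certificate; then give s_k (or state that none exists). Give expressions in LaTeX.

s_k = k \left(k^{2} + 4 k + 3\right)

Step 1: r(k) = (3*k**2 + 17*k + 22)/(3*k**2 + 11*k + 8).
A = 1, B = 1, C = k**2 + 11*k/3 + 8/3.
Set up (1)·f(k+1) − (1)·f(k) − (k**2 + 11*k/3 + 8/3) = 0.
From deg A=0, deg B=0, deg C=2: d=3.
Solve for f: f(k) = k*(k + 1)*(k + 3)/3 (degree 3 ≤ 3).
Get s_k = R·t_k = k*(k**2 + 4*k + 3) with R(k) = B(k−1)f(k)/C(k) = k*(k + 3)/(3*k + 8).
Δs = 3*k**2 + 11*k + 8, as required.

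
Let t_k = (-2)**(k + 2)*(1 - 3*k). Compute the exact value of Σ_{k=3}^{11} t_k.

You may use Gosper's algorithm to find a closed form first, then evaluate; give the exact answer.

Ratio r(k) = 2*(-3*k - 2)/(3*k - 1).
Normal form (A,B,C) = (-2, 1, k - 1/3).
Solve (-2)·f(k+1) − (1)·f(k) = k - 1/3.
deg f ≤ 1 (via 0,0,1).
Coefficient equations give f(k) = -(k - 1)/3.
Certificate R = B(k−1)f/C = -(k - 1)/(3*k - 1) gives s_k = (-2)**(k + 2)*(k - 1).
Δs = (-2)**(k + 2)*(1 - 3*k), as required.
Evaluate s at k=12 and k=3: 180224 and -64; difference 180288.

Σ = 180288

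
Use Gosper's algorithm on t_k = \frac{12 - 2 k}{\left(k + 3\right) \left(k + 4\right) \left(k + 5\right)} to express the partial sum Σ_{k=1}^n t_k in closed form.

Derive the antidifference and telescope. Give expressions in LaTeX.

S(n) = \frac{n \left(n + 49\right)}{20 \left(n^{2} + 9 n + 20\right)}

t_(k+1)/t_k = (k - 5)*(k + 3)/((k - 6)*(k + 6)).
Factor: A=k + 3; B=k + 6; C=k - 6.
Solve (k + 3)·f(k+1) − (k + 5)·f(k) = k - 6.
d = 2 from the (1,1,1) case.
Solving with deg f ≤ 2: f(k) = -k*(k + 15)/8.
Certificate R = B(k−1)f/C = -k*(k + 5)*(k + 15)/(8*(k - 6)) gives s_k = k*(k + 15)/(4*(k + 3)*(k + 4)).
Check: Δs_k = 2*(6 - k)/(k**3 + 12*k**2 + 47*k + 60). ✓
s_(n+1) = (n**2 + 17*n + 16)/(4*(n**2 + 9*n + 20)) and s_(1) = 1/5, so S(n) = n*(n + 49)/(20*(n**2 + 9*n + 20)).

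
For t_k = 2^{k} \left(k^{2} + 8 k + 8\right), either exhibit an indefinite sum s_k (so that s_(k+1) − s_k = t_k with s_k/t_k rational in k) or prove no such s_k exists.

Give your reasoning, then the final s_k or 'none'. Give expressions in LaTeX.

s_k = 2^{k} \left(k^{2} + 4 k - 2\right)

The ratio is 2*(k**2 + 10*k + 17)/(k**2 + 8*k + 8).
So A=2 and B=1, with C=k**2 + 8*k + 8.
Key eq: (2)·f(k+1) = (1)·f(k) + (k**2 + 8*k + 8).
Bound: deg f ≤ 2.
A polynomial solution: f(k) = k**2 + 4*k - 2.
R(k) = B(k−1)·f(k)/C(k) = (k**2 + 4*k - 2)/(k**2 + 8*k + 8); s_k = R·t_k = 2**k*(k**2 + 4*k - 2).
Verify: 2**k*(k**2 + 8*k + 8) matches t_k.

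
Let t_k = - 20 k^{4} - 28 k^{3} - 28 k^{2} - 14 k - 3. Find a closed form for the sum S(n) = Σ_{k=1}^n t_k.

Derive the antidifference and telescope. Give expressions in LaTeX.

S(n) = n \left(- 4 n^{4} - 17 n^{3} - 30 n^{2} - 28 n - 14\right)

t_(k+1)/t_k = (20*k**4 + 108*k**3 + 232*k**2 + 234*k + 93)/(20*k**4 + 28*k**3 + 28*k**2 + 14*k + 3).
Factor: A=1; B=1; C=k**4 + 7*k**3/5 + 7*k**2/5 + 7*k/10 + 3/20.
f must satisfy (1)·f(k+1) − (1)·f(k) = k**4 + 7*k**3/5 + 7*k**2/5 + 7*k/10 + 3/20.
Degrees (0,0,4) ⇒ d ≤ 5.
A polynomial solution: f(k) = k**3*(4*k**2 - 3*k + 2)/20.
Certificate R = B(k−1)f/C = k**3*(4*k**2 - 3*k + 2)/(20*k**4 + 28*k**3 + 28*k**2 + 14*k + 3) gives s_k = k**3*(-4*k**2 + 3*k - 2).
s_(k+1) − s_k = -20*k**4 - 28*k**3 - 28*k**2 - 14*k - 3 = t_k.
Evaluate: s_(n+1) = -4*n**5 - 17*n**4 - 30*n**3 - 28*n**2 - 14*n - 3; subtract s_(1) = -3 ⇒ S(n) = n*(-4*n**4 - 17*n**3 - 30*n**2 - 28*n - 14).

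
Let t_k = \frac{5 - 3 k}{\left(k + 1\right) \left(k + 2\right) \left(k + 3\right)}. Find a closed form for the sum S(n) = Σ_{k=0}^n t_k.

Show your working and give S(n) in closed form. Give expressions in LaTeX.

Compute t_(k+1)/t_k: get (k + 1)*(3*k - 2)/((k + 4)*(3*k - 5)).
Take A(k)=k + 1, B(k)=k + 4, C(k)=k - 5/3.
Solve (k + 1)·f(k+1) − (k + 3)·f(k) = k - 5/3.
From deg A=1, deg B=1, deg C=1: d=2.
Solve for f: f(k) = -k*(k + 9)/6 (degree 2 ≤ 2).
So s_k = (B(k−1)f/C)·t_k = (-k*(k + 3)*(k + 9)/(2*(3*k - 5)))·t_k = k*(k + 9)/(2*(k + 1)*(k + 2)).
s_(k+1) − s_k = (5 - 3*k)/(k**3 + 6*k**2 + 11*k + 6) = t_k.
Evaluate: s_(n+1) = (n**2 + 11*n + 10)/(2*(n**2 + 5*n + 6)); subtract s_(0) = 0 ⇒ S(n) = (n**2 + 11*n + 10)/(2*(n**2 + 5*n + 6)).

S(n) = \frac{n^{2} + 11 n + 10}{2 \left(n^{2} + 5 n + 6\right)}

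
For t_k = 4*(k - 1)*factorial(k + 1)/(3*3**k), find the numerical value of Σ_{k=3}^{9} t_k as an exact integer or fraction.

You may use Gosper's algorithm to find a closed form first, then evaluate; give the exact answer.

Σ = 1968608/729

The ratio is k*(k + 2)/(3*(k - 1)).
Take A(k)=k/3 + 2/3, B(k)=1, C(k)=k - 1.
Set up (k/3 + 2/3)·f(k+1) − (1)·f(k) − (k - 1) = 0.
d = 0 from the (1,0,1) case.
Solve for f: f(k) = 3 (degree 0 ≤ 0).
Get s_k = R·t_k = 4*factorial(k + 1)/3**k with R(k) = B(k−1)f(k)/C(k) = 3/(k - 1).
s_(k+1) − s_k = 4*(k - 1)*factorial(k + 1)/(3*3**k) = t_k.
Evaluate s at k=10 and k=3: 1971200/729 and 32/9; difference 1968608/729.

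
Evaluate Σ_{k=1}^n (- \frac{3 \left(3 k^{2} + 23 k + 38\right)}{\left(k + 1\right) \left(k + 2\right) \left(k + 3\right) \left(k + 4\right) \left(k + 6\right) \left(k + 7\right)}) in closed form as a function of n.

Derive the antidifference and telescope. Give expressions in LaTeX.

r(k) = (k + 1)*(k + 6)*(23*k + 3*(k + 1)**2 + 61)/((k + 5)*(k + 8)*(3*k**2 + 23*k + 38)) after simplifying.
A = k + 1, B = k + 8, C = k**3 + 38*k**2/3 + 51*k + 190/3.
f must satisfy (k + 1)·f(k+1) − (k + 7)·f(k) = k**3 + 38*k**2/3 + 51*k + 190/3.
d = 6 from the (1,1,3) case.
Coefficient equations give f(k) = k*(k + 2)*(k + 4)*(k + 5)*(k**2 + 10*k + 27)/54.
Get s_k = R·t_k = k*(-k**2 - 10*k - 27)/(6*(k**3 + 10*k**2 + 27*k + 18)) with R(k) = B(k−1)f(k)/C(k) = k*(k + 2)*(k + 4)*(k + 7)*(k**2 + 10*k + 27)/(18*(3*k**2 + 23*k + 38)).
Δs = 3*(-3*k**2 - 23*k - 38)/(k**6 + 23*k**5 + 207*k**4 + 925*k**3 + 2144*k**2 + 2412*k + 1008), as required.
Telescope: S(n) = s_(n+1) − s_(1) = (-n**3 - 13*n**2 - 50*n - 38)/(6*(n**3 + 13*n**2 + 50*n + 56)) − (-19/168) = 3*n*(-n**2 - 13*n - 50)/(56*(n**3 + 13*n**2 + 50*n + 56)).

S(n) = \frac{3 n \left(- n^{2} - 13 n - 50\right)}{56 \left(n^{3} + 13 n^{2} + 50 n + 56\right)}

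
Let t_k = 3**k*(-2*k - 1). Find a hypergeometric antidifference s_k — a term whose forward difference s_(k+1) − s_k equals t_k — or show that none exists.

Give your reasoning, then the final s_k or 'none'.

Ratio r(k) = 3*(2*k + 3)/(2*k + 1).
Gosper form: A/B · C(k+1)/C(k) with A=3, B=1, C=k + 1/2.
Need (3)·f(k+1) − (1)·f(k) = k + 1/2.
d = 1 from the (0,0,1) case.
Coefficient equations give f(k) = (k - 1)/2.
Get s_k = R·t_k = 3**k*(1 - k) with R(k) = B(k−1)f(k)/C(k) = (k - 1)/(2*k + 1).
Verify: 3**k*(-2*k - 1) matches t_k.

s_k = 3**k*(1 - k)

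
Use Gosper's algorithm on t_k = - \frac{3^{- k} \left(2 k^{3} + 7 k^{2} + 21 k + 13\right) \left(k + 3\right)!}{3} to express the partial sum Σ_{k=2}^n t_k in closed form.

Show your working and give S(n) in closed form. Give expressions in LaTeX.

S(n) = 3^{- n - 1} \left(440 \cdot 3^{n} - 2 n^{6} n! - 25 n^{5} n! - 124 n^{4} n! - 315 n^{3} n! - 438 n^{2} n! - 320 n n! - 96 n!\right)

Compute t_(k+1)/t_k: get (2*k**4 + 21*k**3 + 93*k**2 + 207*k + 172)/(3*(2*k**3 + 7*k**2 + 21*k + 13)).
Take A(k)=k/3 + 4/3, B(k)=1, C(k)=k**3 + 7*k**2/2 + 21*k/2 + 13/2.
Set up (k/3 + 4/3)·f(k+1) − (1)·f(k) − (k**3 + 7*k**2/2 + 21*k/2 + 13/2) = 0.
deg f ≤ 2 (via 1,0,3).
Coefficient equations give f(k) = 3*(2*k**2 + k + 1)/2.
R(k) = B(k−1)·f(k)/C(k) = 3*(2*k**2 + k + 1)/(2*k**3 + 7*k**2 + 21*k + 13); s_k = R·t_k = -(2*k**2 + k + 1)*factorial(k + 3)/3**k.
Verify: -(2*k**3 + 7*k**2 + 21*k + 13)*factorial(k + 3)/(3*3**k) matches t_k.
Evaluate: s_(n+1) = -3**(-n - 1)*(2*n**2 + 5*n + 4)*factorial(n + 4); subtract s_(2) = -440/3 ⇒ S(n) = 3**(-n - 1)*(440*3**n - 2*n**6*factorial(n) - 25*n**5*factorial(n) - 124*n**4*factorial(n) - 315*n**3*factorial(n) - 438*n**2*factorial(n) - 320*n*factorial(n) - 96*factorial(n)).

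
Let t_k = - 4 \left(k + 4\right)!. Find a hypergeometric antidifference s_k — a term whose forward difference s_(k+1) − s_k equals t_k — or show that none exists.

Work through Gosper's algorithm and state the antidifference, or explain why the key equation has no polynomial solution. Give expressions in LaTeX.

Step 1: r(k) = k + 5.
So A=k + 5 and B=1, with C=1.
f must satisfy (k + 5)·f(k+1) − (1)·f(k) = 1.
Degrees (1,0,0) ⇒ d ≤ -1.
Negative degree bound (-1): no f exists, t_k not Gosper-summable.

none (Gosper's algorithm certifies no s_k)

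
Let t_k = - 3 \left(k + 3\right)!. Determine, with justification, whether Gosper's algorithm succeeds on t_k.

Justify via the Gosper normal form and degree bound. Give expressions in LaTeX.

No; the degree bound rules out any f.

t_(k+1)/t_k = k + 4.
So A=k + 4 and B=1, with C=1.
Need (k + 4)·f(k+1) − (1)·f(k) = 1.
Degrees (1,0,0) ⇒ d ≤ -1.
deg f ≤ -1 is impossible — no certificate.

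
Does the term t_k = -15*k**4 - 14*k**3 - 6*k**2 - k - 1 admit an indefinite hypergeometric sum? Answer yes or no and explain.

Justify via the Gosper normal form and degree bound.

The ratio is (15*k**4 + 74*k**3 + 138*k**2 + 115*k + 37)/(15*k**4 + 14*k**3 + 6*k**2 + k + 1).
So A=1 and B=1, with C=k**4 + 14*k**3/15 + 2*k**2/5 + k/15 + 1/15.
Need (1)·f(k+1) − (1)·f(k) = k**4 + 14*k**3/15 + 2*k**2/5 + k/15 + 1/15.
deg f ≤ 5 (via 0,0,4).
Solve for f: f(k) = k*(3*k**4 - 4*k**3 + k + 1)/15 (degree 5 ≤ 5).
Then R = B(k−1)f/C = k*(3*k**4 - 4*k**3 + k + 1)/(15*k**4 + 14*k**3 + 6*k**2 + k + 1), so s_k = R(k)·t_k = k*(-3*k**4 + 4*k**3 - k - 1).
Check: Δs_k = -15*k**4 - 14*k**3 - 6*k**2 - k - 1. ✓

Yes. s_k = k*(-3*k**4 + 4*k**3 - k - 1).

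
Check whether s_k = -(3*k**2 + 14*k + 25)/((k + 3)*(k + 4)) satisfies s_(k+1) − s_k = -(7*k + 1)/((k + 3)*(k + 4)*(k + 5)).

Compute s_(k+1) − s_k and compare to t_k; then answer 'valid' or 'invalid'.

Valid: the claim telescopes to t_k.

s_(k+1) = (-14*k - 3*(k + 1)**2 - 39)/((k + 4)*(k + 5))
s_(k+1) − s_k = (-7*k - 1)/(k**3 + 12*k**2 + 47*k + 60)
(s_(k+1) − s_k) − t_k = 0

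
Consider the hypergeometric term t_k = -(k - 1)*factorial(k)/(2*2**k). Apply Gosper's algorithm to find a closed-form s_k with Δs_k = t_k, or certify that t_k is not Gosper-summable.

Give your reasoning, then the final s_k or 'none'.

The ratio is k*(k + 1)/(2*(k - 1)).
Gosper form: A/B · C(k+1)/C(k) with A=k/2 + 1/2, B=1, C=k - 1.
Set up (k/2 + 1/2)·f(k+1) − (1)·f(k) − (k - 1) = 0.
deg f ≤ 0 (via 1,0,1).
Solve for f: f(k) = 2 (degree 0 ≤ 0).
Then R = B(k−1)f/C = 2/(k - 1), so s_k = R(k)·t_k = -factorial(k)/2**k.
s_(k+1) − s_k = -(k - 1)*factorial(k)/(2*2**k) = t_k.

s_k = -factorial(k)/2**k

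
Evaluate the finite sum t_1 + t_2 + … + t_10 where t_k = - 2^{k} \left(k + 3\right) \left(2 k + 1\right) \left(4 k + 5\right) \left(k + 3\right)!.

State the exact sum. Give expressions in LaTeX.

Σ = -80700595450675104

Step 1: r(k) = 2*(k + 4)**2*(2*k + 3)*(4*k + 9)/((k + 3)*(2*k + 1)*(4*k + 5)).
Normal form (A,B,C) = (2*k + 8, 1, k**3 + 19*k**2/4 + 47*k/8 + 15/8).
Key eq: (2*k + 8)·f(k+1) = (1)·f(k) + (k**3 + 19*k**2/4 + 47*k/8 + 15/8).
From deg A=1, deg B=0, deg C=3: d=2.
Match coefficients ⇒ f(k) = (4*k**2 - 3*k + 1)/8.
Get s_k = R·t_k = -2**k*(4*k**2 - 3*k + 1)*factorial(k + 3) with R(k) = B(k−1)f(k)/C(k) = (4*k**2 - 3*k + 1)/((k + 3)*(2*k + 1)*(4*k + 5)).
Δs = -2**k*(k + 3)*(2*k + 1)*(4*k + 5)*factorial(k + 3), as required.
Σ_(k=1)^(10) t_k = s_(11) − s_(1) = -80700595450675200 − (-96) = -80700595450675104.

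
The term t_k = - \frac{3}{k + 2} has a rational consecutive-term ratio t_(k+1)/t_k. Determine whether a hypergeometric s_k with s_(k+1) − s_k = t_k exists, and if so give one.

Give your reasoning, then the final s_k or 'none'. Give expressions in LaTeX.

no hypergeometric antidifference exists

Ratio r(k) = (k + 2)/(k + 3).
Factor: A=k + 2; B=k + 3; C=1.
Solve (k + 2)·f(k+1) − (k + 2)·f(k) = 1.
deg f ≤ 0 (via 1,1,0).
Put f(k) = c0: A·f(k+1) − B(k−1)·f(k) − C = -1; need -1 = 0 — inconsistent ⇒ no f, not summable.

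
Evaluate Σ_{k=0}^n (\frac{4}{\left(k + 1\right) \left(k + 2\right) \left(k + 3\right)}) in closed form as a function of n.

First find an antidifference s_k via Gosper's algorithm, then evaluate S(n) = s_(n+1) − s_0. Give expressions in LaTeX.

The ratio is (k + 1)/(k + 4).
Normal form (A,B,C) = (k + 1, k + 4, 1).
Key eq: (k + 1)·f(k+1) = (k + 3)·f(k) + (1).
From deg A=1, deg B=1, deg C=0: d=2.
Match coefficients ⇒ f(k) = k*(k + 3)/4.
Certificate R = B(k−1)f/C = k*(k + 3)**2/4 gives s_k = k*(k + 3)/((k + 1)*(k + 2)).
Δs = 4/(k**3 + 6*k**2 + 11*k + 6), as required.
Evaluate: s_(n+1) = (n**2 + 5*n + 4)/(n**2 + 5*n + 6); subtract s_(0) = 0 ⇒ S(n) = (n**2 + 5*n + 4)/(n**2 + 5*n + 6).

S(n) = \frac{n^{2} + 5 n + 4}{n^{2} + 5 n + 6}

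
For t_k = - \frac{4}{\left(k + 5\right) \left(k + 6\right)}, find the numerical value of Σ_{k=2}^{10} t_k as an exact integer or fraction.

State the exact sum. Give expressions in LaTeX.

r(k) = (k + 5)/(k + 7) after simplifying.
A = k + 5, B = k + 7, C = 1.
Key eq: (k + 5)·f(k+1) = (k + 6)·f(k) + (1).
From deg A=1, deg B=1, deg C=0: d=1.
Solving with deg f ≤ 1: f(k) = k/5.
R(k) = B(k−1)·f(k)/C(k) = k*(k + 6)/5; s_k = R·t_k = -4*k/(5*k + 25).
Δs = -4/(k**2 + 11*k + 30), as required.
Sum = s_(11) − s_(2); s_(11) = -11/20, s_(2) = -8/35 ⇒ -9/28.

Σ = -9/28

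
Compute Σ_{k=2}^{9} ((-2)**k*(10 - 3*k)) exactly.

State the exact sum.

Ratio r(k) = 2*(7 - 3*k)/(3*k - 10).
Factor: A=-2; B=1; C=k - 10/3.
Set up (-2)·f(k+1) − (1)·f(k) − (k - 10/3) = 0.
Degrees (0,0,1) ⇒ d ≤ 1.
A polynomial solution: f(k) = -(k - 4)/3.
So s_k = (B(k−1)f/C)·t_k = (-(k - 4)/(3*k - 10))·t_k = (-2)**k*(k - 4).
Check: Δs_k = (-2)**k*(10 - 3*k). ✓
Telescoping: Σ = s_(10) − s_(2) = 6144 − (-8) = 6152.

Σ = 6152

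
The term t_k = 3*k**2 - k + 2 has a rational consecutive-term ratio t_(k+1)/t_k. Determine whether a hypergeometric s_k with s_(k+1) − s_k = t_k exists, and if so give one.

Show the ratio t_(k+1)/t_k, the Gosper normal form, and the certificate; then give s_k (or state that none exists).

s_k = k*(k**2 - 2*k + 3)

Step 1: r(k) = (-k + 3*(k + 1)**2 + 1)/(3*k**2 - k + 2).
Normal form (A,B,C) = (1, 1, k**2 - k/3 + 2/3).
Need (1)·f(k+1) − (1)·f(k) = k**2 - k/3 + 2/3.
From deg A=0, deg B=0, deg C=2: d=3.
Coefficient equations give f(k) = k*(k**2 - 2*k + 3)/3.
R(k) = B(k−1)·f(k)/C(k) = k*(k**2 - 2*k + 3)/(3*k**2 - k + 2); s_k = R·t_k = k*(k**2 - 2*k + 3).
Verify: 3*k**2 - k + 2 matches t_k.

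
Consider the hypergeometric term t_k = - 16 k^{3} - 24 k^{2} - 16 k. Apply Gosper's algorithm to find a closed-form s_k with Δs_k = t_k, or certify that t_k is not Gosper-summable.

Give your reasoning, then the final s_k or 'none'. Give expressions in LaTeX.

s_k = 4 k \left(1 - k^{3}\right)

t_(k+1)/t_k = (2*k**3 + 9*k**2 + 14*k + 7)/(k*(2*k**2 + 3*k + 2)).
Factor: A=1; B=1; C=k**3 + 3*k**2/2 + k.
Set up (1)·f(k+1) − (1)·f(k) − (k**3 + 3*k**2/2 + k) = 0.
From deg A=0, deg B=0, deg C=3: d=4.
Solve for f: f(k) = k*(k - 1)*(k**2 + k + 1)/4 (degree 4 ≤ 4).
Get s_k = R·t_k = 4*k*(1 - k**3) with R(k) = B(k−1)f(k)/C(k) = (k - 1)*(k**2 + k + 1)/(2*(2*k**2 + 3*k + 2)).
Δs = 8*k*(-2*k**2 - 3*k - 2), as required.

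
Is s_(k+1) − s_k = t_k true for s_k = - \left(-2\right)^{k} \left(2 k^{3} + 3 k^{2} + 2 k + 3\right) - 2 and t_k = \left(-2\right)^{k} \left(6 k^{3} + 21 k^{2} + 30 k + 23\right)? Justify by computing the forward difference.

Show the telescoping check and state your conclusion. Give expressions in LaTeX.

s_(k+1) = 2*(-2)**k*(2*k + 2*(k + 1)**3 + 3*(k + 1)**2 + 5) - 2
s_(k+1) − s_k = (-2)**k*(6*k**3 + 21*k**2 + 30*k + 23)
(s_(k+1) − s_k) − t_k = 0

Valid: the claim telescopes to t_k.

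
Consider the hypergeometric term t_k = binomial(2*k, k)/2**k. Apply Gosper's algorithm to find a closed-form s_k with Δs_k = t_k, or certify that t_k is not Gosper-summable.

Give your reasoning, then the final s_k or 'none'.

not Gosper-summable; s_k does not exist

Compute t_(k+1)/t_k: get (2*k + 1)/(k + 1).
Take A(k)=2*k + 1, B(k)=k + 1, C(k)=1.
Set up (2*k + 1)·f(k+1) − (k)·f(k) − (1) = 0.
deg f ≤ -1 (via 1,1,0).
Bound -1 < 0, so the key equation has no polynomial solution.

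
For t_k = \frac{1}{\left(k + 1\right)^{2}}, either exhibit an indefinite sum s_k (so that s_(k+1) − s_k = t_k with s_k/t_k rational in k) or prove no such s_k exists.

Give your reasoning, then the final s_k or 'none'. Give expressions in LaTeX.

none (Gosper's algorithm certifies no s_k)

Compute t_(k+1)/t_k: get (k + 1)**2/(k + 2)**2.
A = k**2 + 2*k + 1, B = k**2 + 4*k + 4, C = 1.
Solve (k**2 + 2*k + 1)·f(k+1) − (k**2 + 2*k + 1)·f(k) = 1.
Degrees (2,2,0) ⇒ d ≤ 0.
Put f(k) = c0: A·f(k+1) − B(k−1)·f(k) − C = -1; need -1 = 0 — inconsistent ⇒ no f, not summable.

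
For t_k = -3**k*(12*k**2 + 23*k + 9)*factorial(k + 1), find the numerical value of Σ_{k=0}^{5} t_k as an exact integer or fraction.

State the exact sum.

The ratio is 3*(12*k**3 + 71*k**2 + 138*k + 88)/(12*k**2 + 23*k + 9).
Gosper form: A/B · C(k+1)/C(k) with A=3*k + 6, B=1, C=k**2 + 23*k/12 + 3/4.
Key eq: (3*k + 6)·f(k+1) = (1)·f(k) + (k**2 + 23*k/12 + 3/4).
Degrees (1,0,2) ⇒ d ≤ 1.
Match coefficients ⇒ f(k) = (4*k - 3)/12.
Certificate R = B(k−1)f/C = (4*k - 3)/(12*k**2 + 23*k + 9) gives s_k = -3**k*(4*k - 3)*factorial(k + 1).
Verify: -3**k*(12*k**2 + 23*k + 9)*factorial(k + 1) matches t_k.
Evaluate s at k=6 and k=0: -77157360 and 3; difference -77157363.

Σ = -77157363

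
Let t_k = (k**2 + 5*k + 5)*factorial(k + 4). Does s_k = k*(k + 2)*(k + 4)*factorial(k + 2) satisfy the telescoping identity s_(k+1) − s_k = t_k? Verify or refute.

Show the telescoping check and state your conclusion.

s_(k+1) = (k + 1)*(k + 3)*(k + 5)*factorial(k + 3)
s_(k+1) − s_k = (k**4 + 11*k**3 + 44*k**2 + 76*k + 45)*factorial(k + 2)
(s_(k+1) − s_k) − t_k = -(k**3 + 8*k**2 + 19*k + 15)*factorial(k + 2)

Invalid: residual -(k**3 + 8*k**2 + 19*k + 15)*factorial(k + 2) ≠ 0.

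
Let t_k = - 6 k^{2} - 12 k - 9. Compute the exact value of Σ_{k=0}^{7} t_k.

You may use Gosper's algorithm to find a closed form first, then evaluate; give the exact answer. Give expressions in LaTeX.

Σ = -1248

Ratio r(k) = (2*k**2 + 8*k + 9)/(2*k**2 + 4*k + 3).
Take A(k)=1, B(k)=1, C(k)=k**2 + 2*k + 3/2.
Key eq: (1)·f(k+1) = (1)·f(k) + (k**2 + 2*k + 3/2).
d = 3 from the (0,0,2) case.
Solving with deg f ≤ 3: f(k) = k*(2*k**2 + 3*k + 4)/6.
Get s_k = R·t_k = k*(-2*k**2 - 3*k - 4) with R(k) = B(k−1)f(k)/C(k) = k*(2*k**2 + 3*k + 4)/(3*(2*k**2 + 4*k + 3)).
Δs = -6*k**2 - 12*k - 9, as required.
Evaluate s at k=8 and k=0: -1248 and 0; difference -1248.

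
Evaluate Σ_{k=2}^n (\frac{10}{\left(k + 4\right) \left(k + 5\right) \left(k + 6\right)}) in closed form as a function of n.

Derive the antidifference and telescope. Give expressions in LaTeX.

Step 1: r(k) = (k + 4)/(k + 7).
A = k + 4, B = k + 7, C = 1.
Solve (k + 4)·f(k+1) − (k + 6)·f(k) = 1.
Degrees (1,1,0) ⇒ d ≤ 2.
Solving with deg f ≤ 2: f(k) = k*(k + 9)/40.
So s_k = (B(k−1)f/C)·t_k = (k*(k + 6)*(k + 9)/40)·t_k = k*(k + 9)/(4*(k + 4)*(k + 5)).
Δs = 10/(k**3 + 15*k**2 + 74*k + 120), as required.
Telescope: S(n) = s_(n+1) − s_(2) = (n**2 + 11*n + 10)/(4*(n**2 + 11*n + 30)) − (11/84) = 5*(n**2 + 11*n - 12)/(42*(n**2 + 11*n + 30)).

S(n) = \frac{5 \left(n^{2} + 11 n - 12\right)}{42 \left(n^{2} + 11 n + 30\right)}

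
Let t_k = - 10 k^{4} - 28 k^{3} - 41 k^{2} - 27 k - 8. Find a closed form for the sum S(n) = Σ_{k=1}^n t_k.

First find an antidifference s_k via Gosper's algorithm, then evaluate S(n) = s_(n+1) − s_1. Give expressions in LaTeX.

S(n) = n \left(- 2 n^{4} - 12 n^{3} - 31 n^{2} - 41 n - 28\right)

The ratio is (10*k**4 + 68*k**3 + 185*k**2 + 233*k + 114)/(10*k**4 + 28*k**3 + 41*k**2 + 27*k + 8).
Factor: A=1; B=1; C=k**4 + 14*k**3/5 + 41*k**2/10 + 27*k/10 + 4/5.
Key eq: (1)·f(k+1) = (1)·f(k) + (k**4 + 14*k**3/5 + 41*k**2/10 + 27*k/10 + 4/5).
deg f ≤ 5 (via 0,0,4).
A polynomial solution: f(k) = k*(2*k**4 + 2*k**3 + 3*k**2 + 1)/10.
Then R = B(k−1)f/C = k*(2*k**4 + 2*k**3 + 3*k**2 + 1)/(10*k**4 + 28*k**3 + 41*k**2 + 27*k + 8), so s_k = R(k)·t_k = -2*k**5 - 2*k**4 - 3*k**3 - k.
Verify: -10*k**4 - 28*k**3 - 41*k**2 - 27*k - 8 matches t_k.
Evaluate: s_(n+1) = -2*n**5 - 12*n**4 - 31*n**3 - 41*n**2 - 28*n - 8; subtract s_(1) = -8 ⇒ S(n) = n*(-2*n**4 - 12*n**3 - 31*n**2 - 41*n - 28).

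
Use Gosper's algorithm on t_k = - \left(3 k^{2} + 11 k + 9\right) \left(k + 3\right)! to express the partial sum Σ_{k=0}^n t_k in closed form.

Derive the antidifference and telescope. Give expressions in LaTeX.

Step 1: r(k) = (k + 4)*(11*k + 3*(k + 1)**2 + 20)/(3*k**2 + 11*k + 9).
Gosper form: A/B · C(k+1)/C(k) with A=k + 4, B=1, C=k**2 + 11*k/3 + 3.
Key eq: (k + 4)·f(k+1) = (1)·f(k) + (k**2 + 11*k/3 + 3).
deg f ≤ 1 (via 1,0,2).
Solving with deg f ≤ 1: f(k) = (3*k - 1)/3.
Get s_k = R·t_k = -(3*k - 1)*factorial(k + 3) with R(k) = B(k−1)f(k)/C(k) = (3*k - 1)/(3*k**2 + 11*k + 9).
s_(k+1) − s_k = -(3*k**2 + 11*k + 9)*factorial(k + 3) = t_k.
Evaluate: s_(n+1) = -(3*n + 2)*factorial(n + 4); subtract s_(0) = 6 ⇒ S(n) = -3*n*factorial(n + 4) - 2*factorial(n + 4) - 6.

S(n) = - 3 n \left(n + 4\right)! - 2 \left(n + 4\right)! - 6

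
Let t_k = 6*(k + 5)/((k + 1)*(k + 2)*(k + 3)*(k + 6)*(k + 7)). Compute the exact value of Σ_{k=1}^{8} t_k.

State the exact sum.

Σ = 268/5775

Compute t_(k+1)/t_k: get (k + 1)*(k + 6)**2/((k + 4)*(k + 5)*(k + 8)).
So A=k + 1 and B=k + 8, with C=k**3 + 14*k**2 + 65*k + 100.
Need (k + 1)·f(k+1) − (k + 7)·f(k) = k**3 + 14*k**2 + 65*k + 100.
deg f ≤ 6 (via 1,1,3).
A polynomial solution: f(k) = k*(k + 3)*(k + 4)**2*(k + 5)**2/36.
Get s_k = R·t_k = k*(k**2 + 9*k + 20)/(6*(k**3 + 9*k**2 + 20*k + 12)) with R(k) = B(k−1)f(k)/C(k) = k*(k + 3)*(k + 4)*(k + 7)/36.
Check: Δs_k = 6*(k + 5)/(k**5 + 19*k**4 + 131*k**3 + 401*k**2 + 540*k + 252). ✓
Telescoping: Σ = s_(9) − s_(1) = 91/550 − (5/42) = 268/5775.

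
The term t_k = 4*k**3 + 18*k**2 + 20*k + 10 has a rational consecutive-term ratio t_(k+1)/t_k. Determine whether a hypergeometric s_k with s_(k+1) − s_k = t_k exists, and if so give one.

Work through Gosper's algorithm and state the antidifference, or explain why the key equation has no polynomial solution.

r(k) = (2*k**3 + 15*k**2 + 34*k + 26)/(2*k**3 + 9*k**2 + 10*k + 5) after simplifying.
Gosper form: A/B · C(k+1)/C(k) with A=1, B=1, C=k**3 + 9*k**2/2 + 5*k + 5/2.
f must satisfy (1)·f(k+1) − (1)·f(k) = k**3 + 9*k**2/2 + 5*k + 5/2.
deg f ≤ 4 (via 0,0,3).
Coefficient equations give f(k) = k*(k**3 + 4*k**2 + 2*k + 3)/4.
Certificate R = B(k−1)f/C = k*(k**3 + 4*k**2 + 2*k + 3)/(2*(2*k**3 + 9*k**2 + 10*k + 5)) gives s_k = k*(k**3 + 4*k**2 + 2*k + 3).
Δs = 4*k**3 + 18*k**2 + 20*k + 10, as required.

s_k = k*(k**3 + 4*k**2 + 2*k + 3)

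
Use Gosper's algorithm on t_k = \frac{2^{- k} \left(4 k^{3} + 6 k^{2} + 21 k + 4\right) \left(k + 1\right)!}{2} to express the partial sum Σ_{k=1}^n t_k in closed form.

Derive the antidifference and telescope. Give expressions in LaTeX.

S(n) = \frac{2^{- n} \left(- 10 \cdot 2^{n} + 4 n^{4} n! + 18 n^{3} n! + 31 n^{2} n! + 27 n n! + 10 n!\right)}{2}

t_(k+1)/t_k = (4*k**4 + 26*k**3 + 81*k**2 + 125*k + 70)/(2*(4*k**3 + 6*k**2 + 21*k + 4)).
Normal form (A,B,C) = (k/2 + 1, 1, k**3 + 3*k**2/2 + 21*k/4 + 1).
Solve (k/2 + 1)·f(k+1) − (1)·f(k) = k**3 + 3*k**2/2 + 21*k/4 + 1.
From deg A=1, deg B=0, deg C=3: d=2.
Match coefficients ⇒ f(k) = (4*k**2 - 2*k + 3)/2.
Then R = B(k−1)f/C = 2*(4*k**2 - 2*k + 3)/(4*k**3 + 6*k**2 + 21*k + 4), so s_k = R(k)·t_k = (4*k**2 - 2*k + 3)*factorial(k + 1)/2**k.
Δs = (4*k**3 + 6*k**2 + 21*k + 4)*factorial(k + 1)/(2*2**k), as required.
Evaluate: s_(n+1) = 2**(-n - 1)*(4*n**2 + 6*n + 5)*factorial(n + 2); subtract s_(1) = 5 ⇒ S(n) = (-10*2**n + 4*n**4*factorial(n) + 18*n**3*factorial(n) + 31*n**2*factorial(n) + 27*n*factorial(n) + 10*factorial(n))/(2*2**n).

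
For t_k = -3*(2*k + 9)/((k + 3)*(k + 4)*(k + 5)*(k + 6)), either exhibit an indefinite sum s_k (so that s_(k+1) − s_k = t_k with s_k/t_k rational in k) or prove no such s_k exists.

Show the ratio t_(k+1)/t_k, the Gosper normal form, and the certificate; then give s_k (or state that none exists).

The ratio is (k + 3)*(2*k + 11)/((k + 7)*(2*k + 9)).
Gosper form: A/B · C(k+1)/C(k) with A=k + 3, B=k + 7, C=k + 9/2.
Set up (k + 3)·f(k+1) − (k + 6)·f(k) − (k + 9/2) = 0.
deg f ≤ 3 (via 1,1,1).
Match coefficients ⇒ f(k) = k*(k + 4)*(k + 8)/30.
Get s_k = R·t_k = k*(-k - 8)/(5*(k**2 + 8*k + 15)) with R(k) = B(k−1)f(k)/C(k) = k*(k + 4)*(k + 6)*(k + 8)/(15*(2*k + 9)).
Check: Δs_k = 3*(-2*k - 9)/(k**4 + 18*k**3 + 119*k**2 + 342*k + 360). ✓

s_k = k*(-k - 8)/(5*(k**2 + 8*k + 15))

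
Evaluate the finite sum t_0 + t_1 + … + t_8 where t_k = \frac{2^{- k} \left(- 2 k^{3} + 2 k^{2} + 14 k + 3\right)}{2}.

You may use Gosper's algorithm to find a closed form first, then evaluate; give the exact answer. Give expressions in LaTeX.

Σ = 249/512

t_(k+1)/t_k = (2*k**3 + 4*k**2 - 12*k - 17)/(2*(2*k**3 - 2*k**2 - 14*k - 3)).
Gosper form: A/B · C(k+1)/C(k) with A=1/2, B=1, C=k**3 - k**2 - 7*k - 3/2.
Need (1/2)·f(k+1) − (1)·f(k) = k**3 - k**2 - 7*k - 3/2.
deg f ≤ 3 (via 0,0,3).
Solve for f: f(k) = -2*k**3 - 4*k**2 - 3 (degree 3 ≤ 3).
R(k) = B(k−1)·f(k)/C(k) = -2*(2*k**3 + 4*k**2 + 3)/(2*k**3 - 2*k**2 - 14*k - 3); s_k = R·t_k = (2*k**3 + 4*k**2 + 3)/2**k.
Verify: (-2*k**3 + 2*k**2 + 14*k + 3)/(2*2**k) matches t_k.
Telescoping: Σ = s_(9) − s_(0) = 1785/512 − (3) = 249/512.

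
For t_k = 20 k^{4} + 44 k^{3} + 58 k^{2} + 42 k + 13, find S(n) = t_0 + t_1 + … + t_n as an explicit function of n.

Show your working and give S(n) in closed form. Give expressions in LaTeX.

t_(k+1)/t_k = (20*k**4 + 124*k**3 + 310*k**2 + 370*k + 177)/(20*k**4 + 44*k**3 + 58*k**2 + 42*k + 13).
Normal form (A,B,C) = (1, 1, k**4 + 11*k**3/5 + 29*k**2/10 + 21*k/10 + 13/20).
f must satisfy (1)·f(k+1) − (1)·f(k) = k**4 + 11*k**3/5 + 29*k**2/10 + 21*k/10 + 13/20.
deg f ≤ 5 (via 0,0,4).
A polynomial solution: f(k) = k*(4*k**4 + k**3 + 4*k**2 + 3*k + 1)/20.
So s_k = (B(k−1)f/C)·t_k = (k*(4*k**4 + k**3 + 4*k**2 + 3*k + 1)/(20*k**4 + 44*k**3 + 58*k**2 + 42*k + 13))·t_k = k*(4*k**4 + k**3 + 4*k**2 + 3*k + 1).
Verify: 20*k**4 + 44*k**3 + 58*k**2 + 42*k + 13 matches t_k.
Telescope: S(n) = s_(n+1) − s_(0) = 4*n**5 + 21*n**4 + 48*n**3 + 61*n**2 + 43*n + 13 − (0) = 4*n**5 + 21*n**4 + 48*n**3 + 61*n**2 + 43*n + 13.

S(n) = 4 n^{5} + 21 n^{4} + 48 n^{3} + 61 n^{2} + 43 n + 13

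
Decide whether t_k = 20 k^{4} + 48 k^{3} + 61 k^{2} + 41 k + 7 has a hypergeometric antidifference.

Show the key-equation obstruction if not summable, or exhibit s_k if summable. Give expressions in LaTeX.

Yes. s_k = k \left(4 k^{4} + 2 k^{3} + 3 k^{2} + 2 k - 4\right).

Step 1: r(k) = (20*k**4 + 128*k**3 + 325*k**2 + 387*k + 177)/(20*k**4 + 48*k**3 + 61*k**2 + 41*k + 7).
A = 1, B = 1, C = k**4 + 12*k**3/5 + 61*k**2/20 + 41*k/20 + 7/20.
Need (1)·f(k+1) − (1)·f(k) = k**4 + 12*k**3/5 + 61*k**2/20 + 41*k/20 + 7/20.
d = 5 from the (0,0,4) case.
A polynomial solution: f(k) = k*(4*k**4 + 2*k**3 + 3*k**2 + 2*k - 4)/20.
Get s_k = R·t_k = k*(4*k**4 + 2*k**3 + 3*k**2 + 2*k - 4) with R(k) = B(k−1)f(k)/C(k) = k*(4*k**4 + 2*k**3 + 3*k**2 + 2*k - 4)/(20*k**4 + 48*k**3 + 61*k**2 + 41*k + 7).
s_(k+1) − s_k = 20*k**4 + 48*k**3 + 61*k**2 + 41*k + 7 = t_k.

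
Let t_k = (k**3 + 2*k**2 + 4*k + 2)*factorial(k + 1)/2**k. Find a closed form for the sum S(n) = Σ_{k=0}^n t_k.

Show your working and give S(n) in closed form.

S(n) = (2**(n + 1) + n**4*factorial(n) + 5*n**3*factorial(n) + 8*n**2*factorial(n) + 4*n*factorial(n))/2**n

Step 1: r(k) = (k**4 + 7*k**3 + 21*k**2 + 31*k + 18)/(2*(k**3 + 2*k**2 + 4*k + 2)).
Normal form (A,B,C) = (k/2 + 1, 1, k**3 + 2*k**2 + 4*k + 2).
Key eq: (k/2 + 1)·f(k+1) = (1)·f(k) + (k**3 + 2*k**2 + 4*k + 2).
Bound: deg f ≤ 2.
Solve for f: f(k) = 2*(k - 1)*(k + 1) (degree 2 ≤ 2).
R(k) = B(k−1)·f(k)/C(k) = 2*(k - 1)*(k + 1)/(k**3 + 2*k**2 + 4*k + 2); s_k = R·t_k = 2**(1 - k)*(k - 1)*(k + 1)*factorial(k + 1).
Verify: (k**3 + 2*k**2 + 4*k + 2)*factorial(k + 1)/2**k matches t_k.
Σ_(k=0)^n t_k = s_(n+1) − s_(0) = (n*(n + 2)*factorial(n + 2)/2**n) − (-2), i.e. (2**(n + 1) + n**4*factorial(n) + 5*n**3*factorial(n) + 8*n**2*factorial(n) + 4*n*factorial(n))/2**n.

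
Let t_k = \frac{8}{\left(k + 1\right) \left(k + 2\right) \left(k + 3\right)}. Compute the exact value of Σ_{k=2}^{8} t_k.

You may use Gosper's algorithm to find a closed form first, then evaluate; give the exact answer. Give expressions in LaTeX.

Σ = 49/165

Ratio r(k) = (k + 1)/(k + 4).
Normal form (A,B,C) = (k + 1, k + 4, 1).
Set up (k + 1)·f(k+1) − (k + 3)·f(k) − (1) = 0.
deg f ≤ 2 (via 1,1,0).
Coefficient equations give f(k) = k*(k + 3)/4.
Certificate R = B(k−1)f/C = k*(k + 3)**2/4 gives s_k = 2*k*(k + 3)/((k + 1)*(k + 2)).
Δs = 8/(k**3 + 6*k**2 + 11*k + 6), as required.
Sum = s_(9) − s_(2); s_(9) = 108/55, s_(2) = 5/3 ⇒ 49/165.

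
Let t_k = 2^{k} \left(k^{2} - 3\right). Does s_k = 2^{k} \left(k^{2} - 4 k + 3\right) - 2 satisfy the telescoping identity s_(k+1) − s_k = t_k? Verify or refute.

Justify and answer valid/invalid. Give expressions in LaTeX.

s_(k+1) = 2*2**k*(-4*k + (k + 1)**2 - 1) - 2
s_(k+1) − s_k = 2**k*(k**2 - 3)
(s_(k+1) − s_k) − t_k = 0

Valid: the claim telescopes to t_k.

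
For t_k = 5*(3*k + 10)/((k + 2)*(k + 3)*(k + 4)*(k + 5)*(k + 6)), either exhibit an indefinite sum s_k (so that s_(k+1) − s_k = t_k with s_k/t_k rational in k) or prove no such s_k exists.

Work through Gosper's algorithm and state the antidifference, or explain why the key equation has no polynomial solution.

Compute t_(k+1)/t_k: get (k + 2)*(3*k + 13)/((k + 7)*(3*k + 10)).
Normal form (A,B,C) = (k + 2, k + 7, k + 10/3).
f must satisfy (k + 2)·f(k+1) − (k + 6)·f(k) = k + 10/3.
Degrees (1,1,1) ⇒ d ≤ 4.
Match coefficients ⇒ f(k) = k*(k + 3)*(k**2 + 11*k + 38)/120.
Certificate R = B(k−1)f/C = k*(k + 3)*(k + 6)*(k**2 + 11*k + 38)/(40*(3*k + 10)) gives s_k = k*(k**2 + 11*k + 38)/(8*(k**3 + 11*k**2 + 38*k + 40)).
s_(k+1) − s_k = 5*(3*k + 10)/(k**5 + 20*k**4 + 155*k**3 + 580*k**2 + 1044*k + 720) = t_k.

s_k = k*(k**2 + 11*k + 38)/(8*(k**3 + 11*k**2 + 38*k + 40))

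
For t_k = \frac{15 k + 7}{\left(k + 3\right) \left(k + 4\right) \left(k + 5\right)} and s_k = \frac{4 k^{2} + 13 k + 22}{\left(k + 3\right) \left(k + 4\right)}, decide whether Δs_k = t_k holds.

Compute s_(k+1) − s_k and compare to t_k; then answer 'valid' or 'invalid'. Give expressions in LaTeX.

s_(k+1) = (13*k + 4*(k + 1)**2 + 35)/((k + 4)*(k + 5))
s_(k+1) − s_k = (15*k + 7)/(k**3 + 12*k**2 + 47*k + 60)
(s_(k+1) − s_k) − t_k = 0

Valid — Δs_k = t_k.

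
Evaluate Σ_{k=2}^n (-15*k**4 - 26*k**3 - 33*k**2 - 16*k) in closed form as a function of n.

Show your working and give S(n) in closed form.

S(n) = -3*n**5 - 14*n**4 - 29*n**3 - 31*n**2 - 13*n + 90

t_(k+1)/t_k = (15*k**4 + 86*k**3 + 201*k**2 + 220*k + 90)/(k*(15*k**3 + 26*k**2 + 33*k + 16)).
Normal form (A,B,C) = (1, 1, k**4 + 26*k**3/15 + 11*k**2/5 + 16*k/15).
Need (1)·f(k+1) − (1)·f(k) = k**4 + 26*k**3/15 + 11*k**2/5 + 16*k/15.
Bound: deg f ≤ 5.
Coefficient equations give f(k) = k*(k - 1)*(3*k**3 + 2*k**2 + 5*k + 3)/15.
R(k) = B(k−1)·f(k)/C(k) = (k - 1)*(3*k**3 + 2*k**2 + 5*k + 3)/(15*k**3 + 26*k**2 + 33*k + 16); s_k = R·t_k = k*(-3*k**4 + k**3 - 3*k**2 + 2*k + 3).
Verify: k*(-15*k**3 - 26*k**2 - 33*k - 16) matches t_k.
Σ_(k=2)^n t_k = s_(n+1) − s_(2) = (n*(-3*n**4 - 14*n**3 - 29*n**2 - 31*n - 13)) − (-90), i.e. -3*n**5 - 14*n**4 - 29*n**3 - 31*n**2 - 13*n + 90.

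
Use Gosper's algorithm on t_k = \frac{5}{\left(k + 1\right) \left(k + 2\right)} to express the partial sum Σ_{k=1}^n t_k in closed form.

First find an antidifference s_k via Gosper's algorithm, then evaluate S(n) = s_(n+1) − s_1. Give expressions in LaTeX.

S(n) = \frac{5 n}{2 \left(n + 2\right)}

Ratio r(k) = (k + 1)/(k + 3).
Normal form (A,B,C) = (k + 1, k + 3, 1).
Need (k + 1)·f(k+1) − (k + 2)·f(k) = 1.
deg f ≤ 1 (via 1,1,0).
Match coefficients ⇒ f(k) = k.
Certificate R = B(k−1)f/C = k*(k + 2) gives s_k = 5*k/(k + 1).
Check: Δs_k = 5/(k**2 + 3*k + 2). ✓
s_(n+1) = 5*(n + 1)/(n + 2) and s_(1) = 5/2, so S(n) = 5*n/(2*(n + 2)).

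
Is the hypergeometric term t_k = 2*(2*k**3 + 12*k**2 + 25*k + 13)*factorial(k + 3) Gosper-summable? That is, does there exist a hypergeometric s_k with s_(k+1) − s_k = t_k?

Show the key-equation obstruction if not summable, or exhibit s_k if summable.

Yes. s_k = 2*(2*k**2 + 2*k - 1)*factorial(k + 3).

Step 1: r(k) = (2*k**4 + 26*k**3 + 127*k**2 + 272*k + 208)/(2*k**3 + 12*k**2 + 25*k + 13).
Factor: A=k + 4; B=1; C=k**3 + 6*k**2 + 25*k/2 + 13/2.
Key eq: (k + 4)·f(k+1) = (1)·f(k) + (k**3 + 6*k**2 + 25*k/2 + 13/2).
Bound: deg f ≤ 2.
A polynomial solution: f(k) = (2*k**2 + 2*k - 1)/2.
Get s_k = R·t_k = 2*(2*k**2 + 2*k - 1)*factorial(k + 3) with R(k) = B(k−1)f(k)/C(k) = (2*k**2 + 2*k - 1)/(2*k**3 + 12*k**2 + 25*k + 13).
Verify: 2*(2*k**3 + 12*k**2 + 25*k + 13)*factorial(k + 3) matches t_k.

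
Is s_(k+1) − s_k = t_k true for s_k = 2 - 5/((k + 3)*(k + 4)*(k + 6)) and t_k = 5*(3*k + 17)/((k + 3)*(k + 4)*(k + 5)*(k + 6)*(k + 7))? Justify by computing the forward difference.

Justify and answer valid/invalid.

s_(k+1) = 2 - 5/((k + 4)*(k + 5)*(k + 7))
s_(k+1) − s_k = 5*(3*k + 17)/(k**5 + 25*k**4 + 245*k**3 + 1175*k**2 + 2754*k + 2520)
(s_(k+1) − s_k) − t_k = 0

valid (s_(k+1) − s_k reduces to t_k)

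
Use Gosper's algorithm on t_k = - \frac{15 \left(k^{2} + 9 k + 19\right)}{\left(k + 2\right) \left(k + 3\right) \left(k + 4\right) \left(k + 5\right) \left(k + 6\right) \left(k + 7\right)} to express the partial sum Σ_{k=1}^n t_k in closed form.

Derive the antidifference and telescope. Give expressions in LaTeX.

S(n) = \frac{n \left(- n^{2} - 15 n - 71\right)}{21 \left(n^{3} + 15 n^{2} + 71 n + 105\right)}

t_(k+1)/t_k = (k + 2)*(9*k + (k + 1)**2 + 28)/((k + 8)*(k**2 + 9*k + 19)).
Factor: A=k + 2; B=k + 8; C=k**2 + 9*k + 19.
Solve (k + 2)·f(k+1) − (k + 7)·f(k) = k**2 + 9*k + 19.
From deg A=1, deg B=1, deg C=2: d=5.
Solving with deg f ≤ 5: f(k) = k*(k + 3)*(k + 5)*(k**2 + 12*k + 44)/144.
Then R = B(k−1)f/C = k*(k + 3)*(k + 5)*(k + 7)*(k**2 + 12*k + 44)/(144*(k**2 + 9*k + 19)), so s_k = R(k)·t_k = 5*k*(-k**2 - 12*k - 44)/(48*(k**3 + 12*k**2 + 44*k + 48)).
s_(k+1) − s_k = 15*(-k**2 - 9*k - 19)/(k**6 + 27*k**5 + 295*k**4 + 1665*k**3 + 5104*k**2 + 8028*k + 5040) = t_k.
Σ_(k=1)^n t_k = s_(n+1) − s_(1) = (5*(-n**3 - 15*n**2 - 71*n - 57)/(48*(n**3 + 15*n**2 + 71*n + 105))) − (-19/336), i.e. n*(-n**2 - 15*n - 71)/(21*(n**3 + 15*n**2 + 71*n + 105)).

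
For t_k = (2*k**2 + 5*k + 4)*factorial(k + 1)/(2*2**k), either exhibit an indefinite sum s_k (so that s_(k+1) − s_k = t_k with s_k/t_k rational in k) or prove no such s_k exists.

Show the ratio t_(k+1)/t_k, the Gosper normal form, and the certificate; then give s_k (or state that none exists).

s_k = (2*k + 3)*factorial(k + 1)/2**k

Step 1: r(k) = (k + 2)*(5*k + 2*(k + 1)**2 + 9)/(2*(2*k**2 + 5*k + 4)).
Normal form (A,B,C) = (k/2 + 1, 1, k**2 + 5*k/2 + 2).
Solve (k/2 + 1)·f(k+1) − (1)·f(k) = k**2 + 5*k/2 + 2.
Bound: deg f ≤ 1.
Solve for f: f(k) = 2*k + 3 (degree 1 ≤ 1).
R(k) = B(k−1)·f(k)/C(k) = 2*(2*k + 3)/(2*k**2 + 5*k + 4); s_k = R·t_k = (2*k + 3)*factorial(k + 1)/2**k.
Δs = (2*k**2 + 5*k + 4)*factorial(k + 1)/(2*2**k), as required.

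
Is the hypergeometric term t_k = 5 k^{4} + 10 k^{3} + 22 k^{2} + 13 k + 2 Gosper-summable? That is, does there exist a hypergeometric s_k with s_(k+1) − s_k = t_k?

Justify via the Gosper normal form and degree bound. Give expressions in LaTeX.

Ratio r(k) = (5*k**4 + 30*k**3 + 82*k**2 + 107*k + 52)/(5*k**4 + 10*k**3 + 22*k**2 + 13*k + 2).
A = 1, B = 1, C = k**4 + 2*k**3 + 22*k**2/5 + 13*k/5 + 2/5.
Need (1)·f(k+1) − (1)·f(k) = k**4 + 2*k**3 + 22*k**2/5 + 13*k/5 + 2/5.
d = 5 from the (0,0,4) case.
Match coefficients ⇒ f(k) = k*(k**4 + 4*k**2 - 2*k - 1)/5.
R(k) = B(k−1)·f(k)/C(k) = k*(k**4 + 4*k**2 - 2*k - 1)/(5*k**4 + 10*k**3 + 22*k**2 + 13*k + 2); s_k = R·t_k = k*(k**4 + 4*k**2 - 2*k - 1).
Check: Δs_k = 5*k**4 + 10*k**3 + 22*k**2 + 13*k + 2. ✓

Yes. s_k = k \left(k^{4} + 4 k^{2} - 2 k - 1\right).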